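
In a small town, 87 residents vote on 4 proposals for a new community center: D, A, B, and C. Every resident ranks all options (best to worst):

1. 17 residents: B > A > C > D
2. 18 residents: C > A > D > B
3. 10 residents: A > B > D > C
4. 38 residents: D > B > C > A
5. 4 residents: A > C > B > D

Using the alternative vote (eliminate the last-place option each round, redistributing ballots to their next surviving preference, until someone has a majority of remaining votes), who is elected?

Round 1: D 38, A 14, B 17, C 18. Eliminate A.
Round 2: D 38, B 27, C 22. Eliminate C.
Round 3: D 56, B 31. D has a majority.

D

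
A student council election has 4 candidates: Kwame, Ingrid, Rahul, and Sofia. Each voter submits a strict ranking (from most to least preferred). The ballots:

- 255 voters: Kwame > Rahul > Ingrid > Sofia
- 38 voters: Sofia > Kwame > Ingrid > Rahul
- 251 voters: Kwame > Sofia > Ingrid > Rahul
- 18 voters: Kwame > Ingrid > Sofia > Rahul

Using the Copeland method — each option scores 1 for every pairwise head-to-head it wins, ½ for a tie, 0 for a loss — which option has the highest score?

Kwame

Kwame: beats Ingrid, Rahul, and Sofia → score 3.
Ingrid: beats Rahul; loses to Kwame and Sofia → score 1.
Rahul: loses to Kwame, Ingrid, and Sofia → score 0.
Sofia: beats Ingrid and Rahul; loses to Kwame → score 2.
Kwame has the best pairwise record.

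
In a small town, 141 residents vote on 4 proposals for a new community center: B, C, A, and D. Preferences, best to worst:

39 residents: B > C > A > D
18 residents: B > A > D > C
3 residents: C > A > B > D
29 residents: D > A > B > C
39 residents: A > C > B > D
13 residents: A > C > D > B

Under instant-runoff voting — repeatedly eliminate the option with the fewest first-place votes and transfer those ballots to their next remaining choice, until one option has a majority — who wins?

A

Round 1: B 57, C 3, A 52, D 29. Eliminate C.
Round 2: B 57, A 55, D 29. Eliminate D.
Round 3: B 57, A 84. A has a majority.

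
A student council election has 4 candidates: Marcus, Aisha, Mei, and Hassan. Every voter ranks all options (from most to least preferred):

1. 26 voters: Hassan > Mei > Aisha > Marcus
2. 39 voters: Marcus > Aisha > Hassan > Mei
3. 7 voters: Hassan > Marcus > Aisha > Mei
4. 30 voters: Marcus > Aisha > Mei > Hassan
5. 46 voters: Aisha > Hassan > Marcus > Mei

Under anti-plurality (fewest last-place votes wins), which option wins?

Last-place votes: Marcus 26, Aisha 0, Mei 92, Hassan 30.
Aisha is ranked last by the fewest voters, so Aisha wins.

Aisha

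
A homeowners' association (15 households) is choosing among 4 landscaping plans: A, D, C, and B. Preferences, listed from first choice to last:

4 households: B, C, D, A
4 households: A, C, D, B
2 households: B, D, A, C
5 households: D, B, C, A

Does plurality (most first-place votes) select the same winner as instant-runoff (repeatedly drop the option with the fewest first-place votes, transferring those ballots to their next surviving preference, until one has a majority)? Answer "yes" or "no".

no

Plurality — first-place votes: A 4, D 5, C 0, B 6. Winner: B.
Instant-runoff — R1 A 4, D 5, C 0, B 6 (C out); R2 A 4, D 5, B 6 (A out); R3 D 9, B 6 (D winner). Winner: D.
The two methods disagree.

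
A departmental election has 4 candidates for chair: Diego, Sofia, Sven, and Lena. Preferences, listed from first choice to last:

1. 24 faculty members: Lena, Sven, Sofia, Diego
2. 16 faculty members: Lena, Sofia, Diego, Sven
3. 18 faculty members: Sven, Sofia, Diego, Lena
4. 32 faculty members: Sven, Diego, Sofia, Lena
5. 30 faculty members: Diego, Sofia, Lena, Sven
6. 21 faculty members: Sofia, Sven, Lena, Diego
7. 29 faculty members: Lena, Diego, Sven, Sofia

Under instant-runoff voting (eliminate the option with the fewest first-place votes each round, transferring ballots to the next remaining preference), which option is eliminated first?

Sofia

Round 1: Diego 30, Sofia 21, Sven 50, Lena 69. Eliminate Sofia.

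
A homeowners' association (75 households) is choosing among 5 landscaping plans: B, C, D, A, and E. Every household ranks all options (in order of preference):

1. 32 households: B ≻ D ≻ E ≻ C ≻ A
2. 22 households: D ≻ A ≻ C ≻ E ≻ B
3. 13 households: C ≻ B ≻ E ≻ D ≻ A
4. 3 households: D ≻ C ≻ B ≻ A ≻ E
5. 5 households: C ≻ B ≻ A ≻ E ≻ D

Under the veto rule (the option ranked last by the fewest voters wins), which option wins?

C

Last-place votes: B 22, C 0, D 5, A 45, E 3.
C is ranked last by the fewest voters, so C wins.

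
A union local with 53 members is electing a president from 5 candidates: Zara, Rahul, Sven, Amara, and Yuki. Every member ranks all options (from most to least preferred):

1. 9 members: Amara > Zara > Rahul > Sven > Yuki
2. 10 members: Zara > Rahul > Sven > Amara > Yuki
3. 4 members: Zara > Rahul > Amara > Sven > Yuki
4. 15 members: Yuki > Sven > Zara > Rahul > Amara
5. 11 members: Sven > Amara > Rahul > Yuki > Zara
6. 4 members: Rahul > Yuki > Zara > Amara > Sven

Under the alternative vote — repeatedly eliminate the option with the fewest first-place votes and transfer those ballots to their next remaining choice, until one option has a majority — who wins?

Round 1: Zara 14, Rahul 4, Sven 11, Amara 9, Yuki 15. Eliminate Rahul.
Round 2: Zara 14, Sven 11, Amara 9, Yuki 19. Eliminate Amara.
Round 3: Zara 23, Sven 11, Yuki 19. Eliminate Sven.
Round 4: Zara 23, Yuki 30. Yuki has a majority.

Yuki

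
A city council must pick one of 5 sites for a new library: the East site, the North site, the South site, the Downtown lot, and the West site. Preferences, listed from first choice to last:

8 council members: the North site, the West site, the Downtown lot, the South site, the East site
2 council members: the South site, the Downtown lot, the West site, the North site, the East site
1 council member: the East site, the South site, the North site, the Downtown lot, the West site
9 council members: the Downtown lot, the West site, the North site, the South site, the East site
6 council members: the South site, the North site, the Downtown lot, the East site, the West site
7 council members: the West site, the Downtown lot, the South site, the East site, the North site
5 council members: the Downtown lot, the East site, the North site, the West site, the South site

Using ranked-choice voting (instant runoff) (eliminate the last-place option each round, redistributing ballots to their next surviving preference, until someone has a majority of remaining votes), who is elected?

the Downtown lot

Round 1: the East site 1, the North site 8, the South site 8, the Downtown lot 14, the West site 7. Eliminate the East site.
Round 2: the North site 8, the South site 9, the Downtown lot 14, the West site 7. Eliminate the West site.
Round 3: the North site 8, the South site 9, the Downtown lot 21. The Downtown lot has a majority.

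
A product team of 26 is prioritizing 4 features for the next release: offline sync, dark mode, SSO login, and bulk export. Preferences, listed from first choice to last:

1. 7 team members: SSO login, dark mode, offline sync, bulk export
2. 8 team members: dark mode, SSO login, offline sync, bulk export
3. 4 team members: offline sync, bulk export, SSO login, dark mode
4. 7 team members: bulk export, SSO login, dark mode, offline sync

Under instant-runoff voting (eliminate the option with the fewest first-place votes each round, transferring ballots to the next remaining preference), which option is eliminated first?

offline sync

Round 1: offline sync 4, dark mode 8, SSO login 7, bulk export 7. Eliminate offline sync.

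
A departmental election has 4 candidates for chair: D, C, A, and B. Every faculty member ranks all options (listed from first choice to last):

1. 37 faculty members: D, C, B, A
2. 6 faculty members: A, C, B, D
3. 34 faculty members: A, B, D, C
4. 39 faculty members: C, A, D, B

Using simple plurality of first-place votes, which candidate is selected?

A

First-place votes: D 37, C 39, A 40, B 0.
A has the most first-place votes.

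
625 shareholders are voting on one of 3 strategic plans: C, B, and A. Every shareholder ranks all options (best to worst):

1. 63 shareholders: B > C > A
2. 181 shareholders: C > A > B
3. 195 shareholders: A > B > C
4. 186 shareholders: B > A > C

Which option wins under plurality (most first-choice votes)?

B

First-place votes: C 181, B 249, A 195.
B has the most first-place votes.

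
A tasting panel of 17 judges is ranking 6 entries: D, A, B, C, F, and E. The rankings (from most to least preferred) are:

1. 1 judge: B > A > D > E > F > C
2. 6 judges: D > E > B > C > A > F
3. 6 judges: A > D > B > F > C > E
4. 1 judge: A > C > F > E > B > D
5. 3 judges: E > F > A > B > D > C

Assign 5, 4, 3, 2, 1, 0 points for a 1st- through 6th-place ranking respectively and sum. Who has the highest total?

D

D: 1·3 + 6·5 + 6·4 + 1·0 + 3·1 = 60
A: 1·4 + 6·1 + 6·5 + 1·5 + 3·3 = 54
B: 1·5 + 6·3 + 6·3 + 1·1 + 3·2 = 48
C: 1·0 + 6·2 + 6·1 + 1·4 + 3·0 = 22
F: 1·1 + 6·0 + 6·2 + 1·3 + 3·4 = 28
E: 1·2 + 6·4 + 6·0 + 1·2 + 3·5 = 43
D has the highest Borda score (60).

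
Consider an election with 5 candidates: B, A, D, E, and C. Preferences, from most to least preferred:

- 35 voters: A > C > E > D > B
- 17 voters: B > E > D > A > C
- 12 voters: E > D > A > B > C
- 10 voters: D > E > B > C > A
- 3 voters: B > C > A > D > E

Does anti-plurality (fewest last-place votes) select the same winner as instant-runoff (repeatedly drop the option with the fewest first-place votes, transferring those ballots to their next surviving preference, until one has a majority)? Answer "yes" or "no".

Anti-plurality — last-place votes: B 35, A 10, D 0, E 3, C 29. Winner: D.
Instant-runoff — R1 B 20, A 35, D 10, E 12, C 0 (C out); R2 B 20, A 35, D 10, E 12 (D out); R3 B 20, A 35, E 22 (B out); R4 A 38, E 39 (E winner). Winner: E.
The two methods disagree.

no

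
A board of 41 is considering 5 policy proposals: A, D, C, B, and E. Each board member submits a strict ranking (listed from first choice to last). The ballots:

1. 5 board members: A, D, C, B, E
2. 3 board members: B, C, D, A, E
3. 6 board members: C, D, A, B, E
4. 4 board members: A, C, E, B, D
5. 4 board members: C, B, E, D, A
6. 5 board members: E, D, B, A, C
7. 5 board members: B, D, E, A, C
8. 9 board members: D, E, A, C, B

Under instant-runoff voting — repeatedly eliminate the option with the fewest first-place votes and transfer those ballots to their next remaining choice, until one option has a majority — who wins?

D

Round 1: A 9, D 9, C 10, B 8, E 5. Eliminate E.
Round 2: A 9, D 14, C 10, B 8. Eliminate B.
Round 3: A 9, D 19, C 13. Eliminate A.
Round 4: D 24, C 17. D has a majority.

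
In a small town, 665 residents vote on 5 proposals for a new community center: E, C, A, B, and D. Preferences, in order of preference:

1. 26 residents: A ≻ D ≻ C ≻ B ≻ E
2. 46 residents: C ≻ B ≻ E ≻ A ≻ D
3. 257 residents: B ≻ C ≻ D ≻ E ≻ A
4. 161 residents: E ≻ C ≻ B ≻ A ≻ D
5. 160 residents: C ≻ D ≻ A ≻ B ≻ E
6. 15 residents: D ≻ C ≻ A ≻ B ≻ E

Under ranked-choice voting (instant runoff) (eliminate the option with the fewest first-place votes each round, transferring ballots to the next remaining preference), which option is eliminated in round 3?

E

Round 1: E 161, C 206, A 26, B 257, D 15. Eliminate D.
Round 2: E 161, C 221, A 26, B 257. Eliminate A.
Round 3: E 161, C 247, B 257. Eliminate E.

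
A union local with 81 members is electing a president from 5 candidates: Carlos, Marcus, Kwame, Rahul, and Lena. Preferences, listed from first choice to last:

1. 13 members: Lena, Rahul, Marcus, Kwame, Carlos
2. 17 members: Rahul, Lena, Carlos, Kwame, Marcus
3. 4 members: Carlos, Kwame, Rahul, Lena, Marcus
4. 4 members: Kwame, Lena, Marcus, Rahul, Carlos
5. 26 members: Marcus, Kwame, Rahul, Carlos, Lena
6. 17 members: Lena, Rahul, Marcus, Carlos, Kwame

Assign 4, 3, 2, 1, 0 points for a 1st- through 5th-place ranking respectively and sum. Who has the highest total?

Rahul

Carlos: 13·0 + 17·2 + 4·4 + 4·0 + 26·1 + 17·1 = 93
Marcus: 13·2 + 17·0 + 4·0 + 4·2 + 26·4 + 17·2 = 172
Kwame: 13·1 + 17·1 + 4·3 + 4·4 + 26·3 + 17·0 = 136
Rahul: 13·3 + 17·4 + 4·2 + 4·1 + 26·2 + 17·3 = 222
Lena: 13·4 + 17·3 + 4·1 + 4·3 + 26·0 + 17·4 = 187
Rahul has the highest Borda score (222).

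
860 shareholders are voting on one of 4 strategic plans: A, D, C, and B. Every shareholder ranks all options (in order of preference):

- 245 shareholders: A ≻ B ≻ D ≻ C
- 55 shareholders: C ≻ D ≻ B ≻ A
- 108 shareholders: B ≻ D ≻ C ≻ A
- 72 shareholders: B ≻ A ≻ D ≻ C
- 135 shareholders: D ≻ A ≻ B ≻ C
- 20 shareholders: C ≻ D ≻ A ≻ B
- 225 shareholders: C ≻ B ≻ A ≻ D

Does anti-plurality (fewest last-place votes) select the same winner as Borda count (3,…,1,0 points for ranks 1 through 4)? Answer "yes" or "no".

Anti-plurality — last-place votes: A 163, D 225, C 452, B 20. Winner: B.
Borda — scores: A 1394, D 1088, C 1008, B 1670. Winner: B.
The two methods agree.

yes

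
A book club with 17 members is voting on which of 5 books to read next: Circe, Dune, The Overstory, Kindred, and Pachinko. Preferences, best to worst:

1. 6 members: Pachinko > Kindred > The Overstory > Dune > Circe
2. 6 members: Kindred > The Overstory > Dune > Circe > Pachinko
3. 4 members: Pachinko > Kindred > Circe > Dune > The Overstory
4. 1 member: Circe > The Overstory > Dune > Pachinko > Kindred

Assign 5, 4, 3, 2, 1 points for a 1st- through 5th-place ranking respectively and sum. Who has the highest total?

Kindred

Circe: 6·1 + 6·2 + 4·3 + 1·5 = 35
Dune: 6·2 + 6·3 + 4·2 + 1·3 = 41
The Overstory: 6·3 + 6·4 + 4·1 + 1·4 = 50
Kindred: 6·4 + 6·5 + 4·4 + 1·1 = 71
Pachinko: 6·5 + 6·1 + 4·5 + 1·2 = 58
Kindred has the highest Borda score (71).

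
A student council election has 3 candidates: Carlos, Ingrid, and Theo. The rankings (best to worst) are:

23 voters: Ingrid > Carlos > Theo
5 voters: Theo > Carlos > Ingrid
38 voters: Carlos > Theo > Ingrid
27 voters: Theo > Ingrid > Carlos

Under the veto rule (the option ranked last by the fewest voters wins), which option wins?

Last-place votes: Carlos 27, Ingrid 43, Theo 23.
Theo is ranked last by the fewest voters, so Theo wins.

Theo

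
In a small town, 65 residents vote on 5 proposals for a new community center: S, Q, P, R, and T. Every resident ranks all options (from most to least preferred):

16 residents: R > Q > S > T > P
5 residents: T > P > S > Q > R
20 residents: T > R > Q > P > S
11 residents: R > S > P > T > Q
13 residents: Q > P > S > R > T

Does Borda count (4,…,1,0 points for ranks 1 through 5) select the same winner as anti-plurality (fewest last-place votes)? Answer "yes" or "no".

yes

Borda — scores: S 101, Q 145, P 96, R 181, T 127. Winner: R.
Anti-plurality — last-place votes: S 20, Q 11, P 16, R 5, T 13. Winner: R.
The two methods agree.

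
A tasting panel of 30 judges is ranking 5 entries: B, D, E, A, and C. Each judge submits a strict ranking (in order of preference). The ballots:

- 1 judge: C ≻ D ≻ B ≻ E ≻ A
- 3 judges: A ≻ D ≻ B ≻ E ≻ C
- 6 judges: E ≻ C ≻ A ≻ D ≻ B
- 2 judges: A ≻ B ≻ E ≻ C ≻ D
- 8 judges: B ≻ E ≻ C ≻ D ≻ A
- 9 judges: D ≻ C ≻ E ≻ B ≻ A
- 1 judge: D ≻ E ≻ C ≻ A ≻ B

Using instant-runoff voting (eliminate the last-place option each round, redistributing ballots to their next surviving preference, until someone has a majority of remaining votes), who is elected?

Round 1: B 8, D 10, E 6, A 5, C 1. Eliminate C.
Round 2: B 8, D 11, E 6, A 5. Eliminate A.
Round 3: B 10, D 14, E 6. Eliminate E.
Round 4: B 10, D 20. D has a majority.

D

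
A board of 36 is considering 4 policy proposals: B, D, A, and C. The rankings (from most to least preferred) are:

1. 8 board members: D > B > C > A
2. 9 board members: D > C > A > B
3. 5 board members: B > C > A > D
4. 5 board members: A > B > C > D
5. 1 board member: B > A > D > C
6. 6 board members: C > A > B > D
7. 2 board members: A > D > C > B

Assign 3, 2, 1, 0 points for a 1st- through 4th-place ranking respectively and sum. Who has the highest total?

B: 8·2 + 9·0 + 5·3 + 5·2 + 1·3 + 6·1 + 2·0 = 50
D: 8·3 + 9·3 + 5·0 + 5·0 + 1·1 + 6·0 + 2·2 = 56
A: 8·0 + 9·1 + 5·1 + 5·3 + 1·2 + 6·2 + 2·3 = 49
C: 8·1 + 9·2 + 5·2 + 5·1 + 1·0 + 6·3 + 2·1 = 61
C has the highest Borda score (61).

C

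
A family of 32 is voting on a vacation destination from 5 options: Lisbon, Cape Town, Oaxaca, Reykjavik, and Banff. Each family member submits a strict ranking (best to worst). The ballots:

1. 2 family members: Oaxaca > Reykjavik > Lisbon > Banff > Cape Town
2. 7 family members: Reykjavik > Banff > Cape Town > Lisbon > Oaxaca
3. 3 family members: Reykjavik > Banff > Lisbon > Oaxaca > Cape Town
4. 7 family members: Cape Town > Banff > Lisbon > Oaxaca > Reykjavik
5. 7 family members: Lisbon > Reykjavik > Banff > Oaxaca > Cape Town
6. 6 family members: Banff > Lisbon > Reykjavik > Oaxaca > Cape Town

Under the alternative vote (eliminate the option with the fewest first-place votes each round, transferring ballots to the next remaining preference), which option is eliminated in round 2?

Round 1: Lisbon 7, Cape Town 7, Oaxaca 2, Reykjavik 10, Banff 6. Eliminate Oaxaca.
Round 2: Lisbon 7, Cape Town 7, Reykjavik 12, Banff 6. Eliminate Banff.

Banff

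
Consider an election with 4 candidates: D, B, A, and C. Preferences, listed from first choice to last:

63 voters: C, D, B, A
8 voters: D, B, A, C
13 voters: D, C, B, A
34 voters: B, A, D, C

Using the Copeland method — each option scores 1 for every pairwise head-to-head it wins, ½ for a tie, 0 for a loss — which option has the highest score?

C

D: beats B and A; loses to C → score 2.
B: beats A; loses to D and C → score 1.
A: loses to D, B, and C → score 0.
C: beats D, B, and A → score 3.
C has the best pairwise record.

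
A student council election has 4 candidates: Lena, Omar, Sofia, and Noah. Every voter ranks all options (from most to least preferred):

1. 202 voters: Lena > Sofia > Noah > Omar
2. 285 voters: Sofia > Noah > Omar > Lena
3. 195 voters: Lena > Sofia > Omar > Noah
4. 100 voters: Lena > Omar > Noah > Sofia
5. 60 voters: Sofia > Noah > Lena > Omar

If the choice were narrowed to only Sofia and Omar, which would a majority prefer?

Voters preferring Sofia to Omar: 742; preferring Omar to Sofia: 100.
Sofia wins the head-to-head.

Sofia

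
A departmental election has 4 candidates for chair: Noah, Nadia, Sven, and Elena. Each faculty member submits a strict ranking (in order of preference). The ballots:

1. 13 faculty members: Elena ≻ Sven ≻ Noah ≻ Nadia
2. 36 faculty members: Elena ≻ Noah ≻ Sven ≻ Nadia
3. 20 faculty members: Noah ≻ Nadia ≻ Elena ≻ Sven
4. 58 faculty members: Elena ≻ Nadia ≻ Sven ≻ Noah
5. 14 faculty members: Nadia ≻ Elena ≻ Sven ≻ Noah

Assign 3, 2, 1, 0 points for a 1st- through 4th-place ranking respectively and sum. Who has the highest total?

Noah: 13·1 + 36·2 + 20·3 + 58·0 + 14·0 = 145
Nadia: 13·0 + 36·0 + 20·2 + 58·2 + 14·3 = 198
Sven: 13·2 + 36·1 + 20·0 + 58·1 + 14·1 = 134
Elena: 13·3 + 36·3 + 20·1 + 58·3 + 14·2 = 369
Elena has the highest Borda score (369).

Elena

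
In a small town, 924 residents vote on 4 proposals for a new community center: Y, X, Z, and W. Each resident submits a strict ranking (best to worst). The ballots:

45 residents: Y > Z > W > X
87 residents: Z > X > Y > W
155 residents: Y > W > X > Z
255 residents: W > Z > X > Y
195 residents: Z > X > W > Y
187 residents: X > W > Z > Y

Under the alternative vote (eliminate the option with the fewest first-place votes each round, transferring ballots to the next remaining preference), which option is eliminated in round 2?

Y

Round 1: Y 200, X 187, Z 282, W 255. Eliminate X.
Round 2: Y 200, Z 282, W 442. Eliminate Y.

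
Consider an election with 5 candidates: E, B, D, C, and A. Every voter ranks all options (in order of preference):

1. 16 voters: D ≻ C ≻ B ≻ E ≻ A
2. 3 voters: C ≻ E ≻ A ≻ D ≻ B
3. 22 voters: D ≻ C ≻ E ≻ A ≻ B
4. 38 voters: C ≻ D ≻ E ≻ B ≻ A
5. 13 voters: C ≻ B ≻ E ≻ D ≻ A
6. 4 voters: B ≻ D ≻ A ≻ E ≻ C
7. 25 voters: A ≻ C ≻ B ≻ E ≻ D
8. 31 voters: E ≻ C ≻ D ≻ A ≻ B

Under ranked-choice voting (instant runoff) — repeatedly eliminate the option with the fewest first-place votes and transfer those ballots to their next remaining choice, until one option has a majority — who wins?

C

Round 1: E 31, B 4, D 38, C 54, A 25. Eliminate B.
Round 2: E 31, D 42, C 54, A 25. Eliminate A.
Round 3: E 31, D 42, C 79. C has a majority.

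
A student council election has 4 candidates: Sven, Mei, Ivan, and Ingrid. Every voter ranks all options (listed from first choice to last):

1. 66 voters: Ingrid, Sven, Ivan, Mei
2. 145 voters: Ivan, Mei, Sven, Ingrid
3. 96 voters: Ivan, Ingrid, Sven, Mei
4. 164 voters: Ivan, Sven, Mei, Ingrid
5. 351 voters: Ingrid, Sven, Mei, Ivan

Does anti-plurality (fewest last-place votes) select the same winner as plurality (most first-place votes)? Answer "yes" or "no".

Anti-plurality — last-place votes: Sven 0, Mei 162, Ivan 351, Ingrid 309. Winner: Sven.
Plurality — first-place votes: Sven 0, Mei 0, Ivan 405, Ingrid 417. Winner: Ingrid.
The two methods disagree.

no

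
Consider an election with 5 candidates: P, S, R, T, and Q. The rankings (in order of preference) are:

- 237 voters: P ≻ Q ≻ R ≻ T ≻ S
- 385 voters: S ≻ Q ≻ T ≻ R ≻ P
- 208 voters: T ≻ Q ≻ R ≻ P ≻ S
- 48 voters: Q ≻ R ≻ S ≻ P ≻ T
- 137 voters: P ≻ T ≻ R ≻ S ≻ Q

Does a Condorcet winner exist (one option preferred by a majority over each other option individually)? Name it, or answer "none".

none

Checking pairwise contests:
R beats P 641–374.
P beats S 582–433.
T beats R 730–285.
Q beats T 670–345.
S beats Q 522–493.
Every option loses at least one head-to-head, so there is no Condorcet winner.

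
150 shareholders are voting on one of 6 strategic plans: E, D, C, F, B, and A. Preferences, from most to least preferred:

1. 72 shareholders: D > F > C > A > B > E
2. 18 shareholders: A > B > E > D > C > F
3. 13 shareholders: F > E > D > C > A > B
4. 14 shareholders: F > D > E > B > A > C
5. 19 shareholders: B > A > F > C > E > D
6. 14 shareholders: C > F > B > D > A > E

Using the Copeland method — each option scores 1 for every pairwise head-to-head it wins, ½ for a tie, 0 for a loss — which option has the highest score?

D

E: loses to D, C, F, B, and A → score 0.
D: beats E, C, F, B, and A → score 5.
C: beats E, B, and A; loses to D and F → score 3.
F: beats E, C, B, and A; loses to D → score 4.
B: beats E; loses to D, C, F, and A → score 1.
A: beats E and B; loses to D, C, and F → score 2.
D has the best pairwise record.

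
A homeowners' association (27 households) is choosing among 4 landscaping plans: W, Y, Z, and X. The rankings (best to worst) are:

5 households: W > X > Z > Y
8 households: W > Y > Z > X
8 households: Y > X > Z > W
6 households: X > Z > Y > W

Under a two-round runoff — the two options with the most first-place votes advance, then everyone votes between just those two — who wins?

Round 1 first-place votes: W 13, Y 8, Z 0, X 6.
W and Y advance.
Runoff: W is preferred to Y by 13 voters; Y by 14.
Y wins the runoff.

Y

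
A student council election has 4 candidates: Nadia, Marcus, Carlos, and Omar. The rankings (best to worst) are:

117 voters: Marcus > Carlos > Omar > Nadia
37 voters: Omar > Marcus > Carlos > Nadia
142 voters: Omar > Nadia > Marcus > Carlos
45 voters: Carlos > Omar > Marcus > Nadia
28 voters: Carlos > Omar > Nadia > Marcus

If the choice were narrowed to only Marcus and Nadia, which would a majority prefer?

Marcus

Voters preferring Marcus to Nadia: 199; preferring Nadia to Marcus: 170.
Marcus wins the head-to-head.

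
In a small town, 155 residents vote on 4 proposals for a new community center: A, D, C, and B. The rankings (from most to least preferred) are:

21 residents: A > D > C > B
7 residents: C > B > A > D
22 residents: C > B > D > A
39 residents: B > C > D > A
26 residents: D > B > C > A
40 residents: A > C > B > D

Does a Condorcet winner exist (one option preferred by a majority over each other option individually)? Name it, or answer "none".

C

C vs A: 94–61 for C.
C vs D: 108–47 for C.
C vs B: 90–65 for C.
C beats every other option head-to-head.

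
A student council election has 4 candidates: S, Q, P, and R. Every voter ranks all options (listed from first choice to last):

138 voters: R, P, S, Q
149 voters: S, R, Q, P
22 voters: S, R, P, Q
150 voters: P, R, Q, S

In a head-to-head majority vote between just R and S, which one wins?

Voters preferring R to S: 288; preferring S to R: 171.
R wins the head-to-head.

R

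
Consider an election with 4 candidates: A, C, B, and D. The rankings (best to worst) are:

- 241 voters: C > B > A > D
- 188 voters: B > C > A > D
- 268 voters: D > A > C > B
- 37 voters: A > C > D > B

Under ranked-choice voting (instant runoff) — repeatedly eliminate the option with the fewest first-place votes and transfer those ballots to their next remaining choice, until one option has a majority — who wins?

C

Round 1: A 37, C 241, B 188, D 268. Eliminate A.
Round 2: C 278, B 188, D 268. Eliminate B.
Round 3: C 466, D 268. C has a majority.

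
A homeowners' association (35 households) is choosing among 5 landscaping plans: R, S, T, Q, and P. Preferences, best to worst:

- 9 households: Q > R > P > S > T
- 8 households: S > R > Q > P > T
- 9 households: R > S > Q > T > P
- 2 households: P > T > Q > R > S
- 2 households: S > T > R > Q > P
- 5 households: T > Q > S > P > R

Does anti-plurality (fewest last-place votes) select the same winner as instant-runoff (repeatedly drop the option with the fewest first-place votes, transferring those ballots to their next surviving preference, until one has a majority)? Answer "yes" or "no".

no

Anti-plurality — last-place votes: R 5, S 2, T 17, Q 0, P 11. Winner: Q.
Instant-runoff — R1 R 9, S 10, T 5, Q 9, P 2 (P out); R2 R 9, S 10, T 7, Q 9 (T out); R3 R 9, S 10, Q 16 (R out); R4 S 19, Q 16 (S winner). Winner: S.
The two methods disagree.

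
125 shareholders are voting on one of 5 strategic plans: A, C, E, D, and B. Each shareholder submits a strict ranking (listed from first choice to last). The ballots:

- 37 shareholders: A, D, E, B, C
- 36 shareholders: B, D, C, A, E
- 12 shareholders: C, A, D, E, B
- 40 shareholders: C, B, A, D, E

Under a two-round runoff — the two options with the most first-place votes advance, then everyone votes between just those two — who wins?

Round 1 first-place votes: A 37, C 52, E 0, D 0, B 36.
C and A advance.
Runoff: C is preferred to A by 88 voters; A by 37.
C wins the runoff.

C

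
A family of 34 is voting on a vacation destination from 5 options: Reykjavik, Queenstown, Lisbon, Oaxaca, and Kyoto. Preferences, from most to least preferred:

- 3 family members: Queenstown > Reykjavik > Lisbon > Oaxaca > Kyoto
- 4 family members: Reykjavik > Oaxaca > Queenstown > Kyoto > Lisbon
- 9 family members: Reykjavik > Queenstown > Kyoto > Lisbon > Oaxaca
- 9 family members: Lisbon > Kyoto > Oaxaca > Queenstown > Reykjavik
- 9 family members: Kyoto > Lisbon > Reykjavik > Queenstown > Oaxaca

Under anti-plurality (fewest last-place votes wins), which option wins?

Last-place votes: Reykjavik 9, Queenstown 0, Lisbon 4, Oaxaca 18, Kyoto 3.
Queenstown is ranked last by the fewest voters, so Queenstown wins.

Queenstown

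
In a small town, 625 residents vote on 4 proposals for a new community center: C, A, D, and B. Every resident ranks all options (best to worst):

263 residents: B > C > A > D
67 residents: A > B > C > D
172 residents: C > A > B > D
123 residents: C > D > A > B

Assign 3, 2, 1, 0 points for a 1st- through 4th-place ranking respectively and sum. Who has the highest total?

C

C: 263·2 + 67·1 + 172·3 + 123·3 = 1478
A: 263·1 + 67·3 + 172·2 + 123·1 = 931
D: 263·0 + 67·0 + 172·0 + 123·2 = 246
B: 263·3 + 67·2 + 172·1 + 123·0 = 1095
C has the highest Borda score (1478).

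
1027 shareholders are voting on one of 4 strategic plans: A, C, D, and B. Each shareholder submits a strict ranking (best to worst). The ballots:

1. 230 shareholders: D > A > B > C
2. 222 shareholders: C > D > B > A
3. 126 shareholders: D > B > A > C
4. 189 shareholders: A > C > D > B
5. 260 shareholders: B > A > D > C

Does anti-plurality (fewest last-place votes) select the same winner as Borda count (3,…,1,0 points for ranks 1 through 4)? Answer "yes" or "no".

yes

Anti-plurality — last-place votes: A 222, C 616, D 0, B 189. Winner: D.
Borda — scores: A 1673, C 1044, D 1961, B 1484. Winner: D.
The two methods agree.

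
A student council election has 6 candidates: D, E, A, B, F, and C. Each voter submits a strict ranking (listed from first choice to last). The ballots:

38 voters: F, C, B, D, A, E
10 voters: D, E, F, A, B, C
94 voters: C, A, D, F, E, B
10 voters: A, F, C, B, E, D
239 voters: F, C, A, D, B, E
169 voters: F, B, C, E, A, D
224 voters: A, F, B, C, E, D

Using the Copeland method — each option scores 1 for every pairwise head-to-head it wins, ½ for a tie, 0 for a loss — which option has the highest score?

F

D: loses to E, A, B, F, and C → score 0.
E: beats D; loses to A, B, F, and C → score 1.
A: beats D, E, and B; loses to F and C → score 3.
B: beats D, E, and C; loses to A and F → score 3.
F: beats D, E, A, B, and C → score 5.
C: beats D, E, and A; loses to B and F → score 3.
F has the best pairwise record.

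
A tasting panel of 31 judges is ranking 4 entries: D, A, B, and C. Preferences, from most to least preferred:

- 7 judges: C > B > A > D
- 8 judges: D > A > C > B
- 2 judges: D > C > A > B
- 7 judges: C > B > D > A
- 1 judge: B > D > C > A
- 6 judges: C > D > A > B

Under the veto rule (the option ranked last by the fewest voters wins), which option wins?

C

Last-place votes: D 7, A 8, B 16, C 0.
C is ranked last by the fewest voters, so C wins.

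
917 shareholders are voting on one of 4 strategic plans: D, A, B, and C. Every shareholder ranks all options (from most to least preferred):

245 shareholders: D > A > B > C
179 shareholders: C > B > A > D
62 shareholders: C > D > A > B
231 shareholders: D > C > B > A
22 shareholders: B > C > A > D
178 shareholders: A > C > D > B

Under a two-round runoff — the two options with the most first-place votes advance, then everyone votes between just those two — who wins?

Round 1 first-place votes: D 476, A 178, B 22, C 241.
D and C advance.
Runoff: D is preferred to C by 476 voters; C by 441.
D wins the runoff.

D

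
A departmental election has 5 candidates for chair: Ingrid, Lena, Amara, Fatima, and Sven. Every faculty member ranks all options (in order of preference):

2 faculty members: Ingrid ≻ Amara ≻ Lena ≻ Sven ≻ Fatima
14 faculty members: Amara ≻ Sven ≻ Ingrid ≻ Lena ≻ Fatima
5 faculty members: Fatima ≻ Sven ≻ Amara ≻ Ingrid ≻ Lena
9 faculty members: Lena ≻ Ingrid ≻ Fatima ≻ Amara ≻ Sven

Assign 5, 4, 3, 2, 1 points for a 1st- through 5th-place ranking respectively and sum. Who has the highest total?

Ingrid: 2·5 + 14·3 + 5·2 + 9·4 = 98
Lena: 2·3 + 14·2 + 5·1 + 9·5 = 84
Amara: 2·4 + 14·5 + 5·3 + 9·2 = 111
Fatima: 2·1 + 14·1 + 5·5 + 9·3 = 68
Sven: 2·2 + 14·4 + 5·4 + 9·1 = 89
Amara has the highest Borda score (111).

Amara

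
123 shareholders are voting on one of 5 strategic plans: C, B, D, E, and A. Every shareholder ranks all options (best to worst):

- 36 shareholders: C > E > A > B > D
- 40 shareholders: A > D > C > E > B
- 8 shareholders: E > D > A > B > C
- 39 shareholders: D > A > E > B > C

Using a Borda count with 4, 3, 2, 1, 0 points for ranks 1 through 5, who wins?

C: 36·4 + 40·2 + 8·0 + 39·0 = 224
B: 36·1 + 40·0 + 8·1 + 39·1 = 83
D: 36·0 + 40·3 + 8·3 + 39·4 = 300
E: 36·3 + 40·1 + 8·4 + 39·2 = 258
A: 36·2 + 40·4 + 8·2 + 39·3 = 365
A has the highest Borda score (365).

A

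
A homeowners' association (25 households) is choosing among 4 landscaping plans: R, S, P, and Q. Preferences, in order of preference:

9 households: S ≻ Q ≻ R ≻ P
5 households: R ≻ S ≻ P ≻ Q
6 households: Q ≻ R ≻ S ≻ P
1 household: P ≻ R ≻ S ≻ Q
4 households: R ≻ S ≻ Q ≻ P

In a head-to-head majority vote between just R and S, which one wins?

Voters preferring R to S: 16; preferring S to R: 9.
R wins the head-to-head.

R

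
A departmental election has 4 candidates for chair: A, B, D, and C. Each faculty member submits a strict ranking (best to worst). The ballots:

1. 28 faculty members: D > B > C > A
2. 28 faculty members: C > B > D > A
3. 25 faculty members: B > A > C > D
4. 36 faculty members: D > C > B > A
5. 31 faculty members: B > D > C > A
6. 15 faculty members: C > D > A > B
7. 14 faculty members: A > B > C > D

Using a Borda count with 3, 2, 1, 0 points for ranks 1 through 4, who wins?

B

A: 28·0 + 28·0 + 25·2 + 36·0 + 31·0 + 15·1 + 14·3 = 107
B: 28·2 + 28·2 + 25·3 + 36·1 + 31·3 + 15·0 + 14·2 = 344
D: 28·3 + 28·1 + 25·0 + 36·3 + 31·2 + 15·2 + 14·0 = 312
C: 28·1 + 28·3 + 25·1 + 36·2 + 31·1 + 15·3 + 14·1 = 299
B has the highest Borda score (344).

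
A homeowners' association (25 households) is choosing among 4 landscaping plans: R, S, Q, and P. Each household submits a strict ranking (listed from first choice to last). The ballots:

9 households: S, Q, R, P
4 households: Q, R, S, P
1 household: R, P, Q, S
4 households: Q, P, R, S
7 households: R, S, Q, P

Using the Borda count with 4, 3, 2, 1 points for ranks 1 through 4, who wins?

Q

R: 9·2 + 4·3 + 1·4 + 4·2 + 7·4 = 70
S: 9·4 + 4·2 + 1·1 + 4·1 + 7·3 = 70
Q: 9·3 + 4·4 + 1·2 + 4·4 + 7·2 = 75
P: 9·1 + 4·1 + 1·3 + 4·3 + 7·1 = 35
Q has the highest Borda score (75).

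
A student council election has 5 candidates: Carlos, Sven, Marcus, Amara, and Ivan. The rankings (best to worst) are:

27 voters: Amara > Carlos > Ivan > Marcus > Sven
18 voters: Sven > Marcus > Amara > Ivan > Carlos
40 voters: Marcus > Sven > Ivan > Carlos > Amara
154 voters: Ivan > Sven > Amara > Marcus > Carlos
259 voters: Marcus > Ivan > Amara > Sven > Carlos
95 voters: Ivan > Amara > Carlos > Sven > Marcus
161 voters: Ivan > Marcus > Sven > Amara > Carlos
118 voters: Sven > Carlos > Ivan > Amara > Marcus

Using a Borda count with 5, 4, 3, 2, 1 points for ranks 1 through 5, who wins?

Carlos: 27·4 + 18·1 + 40·2 + 154·1 + 259·1 + 95·3 + 161·1 + 118·4 = 1537
Sven: 27·1 + 18·5 + 40·4 + 154·4 + 259·2 + 95·2 + 161·3 + 118·5 = 2674
Marcus: 27·2 + 18·4 + 40·5 + 154·2 + 259·5 + 95·1 + 161·4 + 118·1 = 2786
Amara: 27·5 + 18·3 + 40·1 + 154·3 + 259·3 + 95·4 + 161·2 + 118·2 = 2406
Ivan: 27·3 + 18·2 + 40·3 + 154·5 + 259·4 + 95·5 + 161·5 + 118·3 = 3677
Ivan has the highest Borda score (3677).

Ivan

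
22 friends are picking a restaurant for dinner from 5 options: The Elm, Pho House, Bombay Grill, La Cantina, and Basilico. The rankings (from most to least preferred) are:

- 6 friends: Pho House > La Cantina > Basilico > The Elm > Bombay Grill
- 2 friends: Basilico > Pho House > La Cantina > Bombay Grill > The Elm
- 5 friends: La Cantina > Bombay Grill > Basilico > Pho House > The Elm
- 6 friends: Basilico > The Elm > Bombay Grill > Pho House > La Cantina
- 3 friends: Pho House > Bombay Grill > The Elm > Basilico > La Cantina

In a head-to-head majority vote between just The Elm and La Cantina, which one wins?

Voters preferring The Elm to La Cantina: 9; preferring La Cantina to The Elm: 13.
La Cantina wins the head-to-head.

La Cantina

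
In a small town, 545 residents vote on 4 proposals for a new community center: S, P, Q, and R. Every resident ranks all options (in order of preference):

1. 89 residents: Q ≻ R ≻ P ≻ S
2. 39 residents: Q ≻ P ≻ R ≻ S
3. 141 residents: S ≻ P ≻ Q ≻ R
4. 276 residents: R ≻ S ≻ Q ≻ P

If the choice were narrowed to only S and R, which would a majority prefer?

R

Voters preferring S to R: 141; preferring R to S: 404.
R wins the head-to-head.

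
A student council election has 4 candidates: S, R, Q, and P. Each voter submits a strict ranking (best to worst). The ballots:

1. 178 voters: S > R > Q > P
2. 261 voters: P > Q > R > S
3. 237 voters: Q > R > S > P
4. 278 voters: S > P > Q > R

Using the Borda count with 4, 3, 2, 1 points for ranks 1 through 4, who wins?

S: 178·4 + 261·1 + 237·2 + 278·4 = 2559
R: 178·3 + 261·2 + 237·3 + 278·1 = 2045
Q: 178·2 + 261·3 + 237·4 + 278·2 = 2643
P: 178·1 + 261·4 + 237·1 + 278·3 = 2293
Q has the highest Borda score (2643).

Q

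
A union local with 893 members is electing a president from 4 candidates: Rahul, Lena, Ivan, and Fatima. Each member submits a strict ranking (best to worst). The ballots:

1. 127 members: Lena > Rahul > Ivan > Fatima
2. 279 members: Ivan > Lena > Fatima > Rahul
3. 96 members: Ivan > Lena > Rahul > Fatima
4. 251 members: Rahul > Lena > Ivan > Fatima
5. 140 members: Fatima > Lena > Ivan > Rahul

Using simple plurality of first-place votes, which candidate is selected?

First-place votes: Rahul 251, Lena 127, Ivan 375, Fatima 140.
Ivan has the most first-place votes.

Ivan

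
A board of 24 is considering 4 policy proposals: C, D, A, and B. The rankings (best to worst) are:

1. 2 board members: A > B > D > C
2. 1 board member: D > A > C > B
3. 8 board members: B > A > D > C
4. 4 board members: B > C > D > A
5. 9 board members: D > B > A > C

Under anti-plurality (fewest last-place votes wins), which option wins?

D

Last-place votes: C 19, D 0, A 4, B 1.
D is ranked last by the fewest voters, so D wins.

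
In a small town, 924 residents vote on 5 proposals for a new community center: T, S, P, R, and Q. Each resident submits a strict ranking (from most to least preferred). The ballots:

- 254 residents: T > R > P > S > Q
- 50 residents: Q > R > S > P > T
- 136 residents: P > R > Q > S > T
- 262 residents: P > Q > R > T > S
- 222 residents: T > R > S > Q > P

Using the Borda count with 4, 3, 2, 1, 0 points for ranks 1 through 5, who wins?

T: 254·4 + 50·0 + 136·0 + 262·1 + 222·4 = 2166
S: 254·1 + 50·2 + 136·1 + 262·0 + 222·2 = 934
P: 254·2 + 50·1 + 136·4 + 262·4 + 222·0 = 2150
R: 254·3 + 50·3 + 136·3 + 262·2 + 222·3 = 2510
Q: 254·0 + 50·4 + 136·2 + 262·3 + 222·1 = 1480
R has the highest Borda score (2510).

R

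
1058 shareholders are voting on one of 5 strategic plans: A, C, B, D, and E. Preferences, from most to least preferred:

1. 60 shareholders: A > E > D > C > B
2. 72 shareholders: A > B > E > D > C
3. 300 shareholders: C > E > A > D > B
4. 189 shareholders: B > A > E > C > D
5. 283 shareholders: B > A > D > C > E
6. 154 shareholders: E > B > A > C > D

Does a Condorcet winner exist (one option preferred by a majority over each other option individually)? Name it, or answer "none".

B vs A: 626–432 for B.
B vs C: 698–360 for B.
B vs D: 698–360 for B.
B vs E: 544–514 for B.
B beats every other option head-to-head.

B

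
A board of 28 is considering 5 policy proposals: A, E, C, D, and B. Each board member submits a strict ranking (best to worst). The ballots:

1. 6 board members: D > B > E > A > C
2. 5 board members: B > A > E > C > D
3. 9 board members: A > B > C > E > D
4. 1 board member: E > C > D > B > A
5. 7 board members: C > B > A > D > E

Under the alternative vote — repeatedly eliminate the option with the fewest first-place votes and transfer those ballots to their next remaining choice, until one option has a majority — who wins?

A

Round 1: A 9, E 1, C 7, D 6, B 5. Eliminate E.
Round 2: A 9, C 8, D 6, B 5. Eliminate B.
Round 3: A 14, C 8, D 6. Eliminate D.
Round 4: A 20, C 8. A has a majority.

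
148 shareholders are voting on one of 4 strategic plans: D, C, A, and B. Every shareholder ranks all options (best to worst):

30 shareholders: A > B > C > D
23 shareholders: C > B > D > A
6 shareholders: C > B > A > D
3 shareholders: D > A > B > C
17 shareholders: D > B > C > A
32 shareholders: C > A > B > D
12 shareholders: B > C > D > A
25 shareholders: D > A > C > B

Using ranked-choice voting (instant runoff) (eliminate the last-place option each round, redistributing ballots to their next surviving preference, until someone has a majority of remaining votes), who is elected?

Round 1: D 45, C 61, A 30, B 12. Eliminate B.
Round 2: D 45, C 73, A 30. Eliminate A.
Round 3: D 45, C 103. C has a majority.

C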